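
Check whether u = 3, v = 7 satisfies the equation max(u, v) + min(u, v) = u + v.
Holds

Substituting u = 3, v = 7:

LHS = max(3, 7) + min(3, 7) = 10
RHS = 3 + 7 = 10

LHS = RHS, so the equation holds at this point.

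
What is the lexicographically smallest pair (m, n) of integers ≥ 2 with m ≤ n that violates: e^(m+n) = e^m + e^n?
Substituting (2, 2) into the claim:
LHS = e^(2+2) = e^4 ≈ 54.6
RHS = e^2 + e^2 = 2·e^2 ≈ 14.78

Since LHS ≠ RHS, this pair disproves the claim, and no lexicographically smaller pair (m ≤ n, integers ≥ 2) does.

For instance (5, 5) is also a counterexample (LHS = e^10 ≈ 22026.5, RHS = 2·e^5 ≈ 296.8), but it's lexicographically larger.

Answer: (m, n) = (2, 2)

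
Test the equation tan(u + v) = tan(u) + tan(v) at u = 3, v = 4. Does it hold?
Fails

Substituting u = 3, v = 4:

LHS = tan(3 + 4) = tan(7) ≈ 0.8714
RHS = tan(3) + tan(4) ≈ 1.015

LHS ≠ RHS, so the equation does not hold at this point.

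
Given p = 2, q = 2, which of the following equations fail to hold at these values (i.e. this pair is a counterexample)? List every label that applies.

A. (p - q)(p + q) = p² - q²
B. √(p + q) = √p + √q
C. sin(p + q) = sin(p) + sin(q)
Evaluating each claim at the given values:
A. LHS = 0, RHS = 0 → holds here (LHS = RHS)
B. LHS = 2, RHS = 2·√(2) ≈ 2.828 → fails here (LHS ≠ RHS)
C. LHS = sin(4) ≈ -0.7568, RHS = 2·sin(2) ≈ 1.819 → fails here (LHS ≠ RHS)

Answer: B, C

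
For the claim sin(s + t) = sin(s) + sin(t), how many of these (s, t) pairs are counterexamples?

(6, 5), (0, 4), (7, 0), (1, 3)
Testing each pair:
(6, 5): LHS = sin(11) ≈ -1, RHS = sin(5) + sin(6) ≈ -1.238 → counterexample
(0, 4): LHS = sin(4) ≈ -0.7568, RHS = sin(4) ≈ -0.7568 → satisfies claim
(7, 0): LHS = sin(7) ≈ 0.657, RHS = sin(7) ≈ 0.657 → satisfies claim
(1, 3): LHS = sin(4) ≈ -0.7568, RHS = sin(3) + sin(1) ≈ 0.9826 → counterexample

That makes 2 counterexamples.

Answer: 2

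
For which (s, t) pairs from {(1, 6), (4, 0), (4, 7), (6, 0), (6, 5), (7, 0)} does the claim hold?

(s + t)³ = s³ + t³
Testing each pair:
(1, 6): LHS = 343, RHS = 217 → fails
(4, 0): LHS = 64, RHS = 64 → holds
(4, 7): LHS = 1331, RHS = 407 → fails
(6, 0): LHS = 216, RHS = 216 → holds
(6, 5): LHS = 1331, RHS = 341 → fails
(7, 0): LHS = 343, RHS = 343 → holds

3 of 6 pairs satisfy the claim.

Answer: (4, 0), (6, 0), (7, 0)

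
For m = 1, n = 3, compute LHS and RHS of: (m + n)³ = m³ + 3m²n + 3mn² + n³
LHS = (1 + 3)³ = 64
RHS = 1³ + 3·1²·3 + 3·1·3² + 3³ = 64

LHS = RHS: the two sides agree.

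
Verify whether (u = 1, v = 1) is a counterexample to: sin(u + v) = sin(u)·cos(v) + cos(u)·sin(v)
No

Substituting u = 1, v = 1:
LHS = sin(1 + 1) = sin(2) ≈ 0.9093
RHS = sin(1)·cos(1) + cos(1)·sin(1) = 2·sin(1)·cos(1) ≈ 0.9093

The sides agree, so this pair does not disprove the claim.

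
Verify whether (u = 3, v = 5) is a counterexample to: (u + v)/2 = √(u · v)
Yes

Substituting u = 3, v = 5:
LHS = (3 + 5)/2 = 4
RHS = √(3 · 5) = √(15) ≈ 3.873

Since LHS ≠ RHS, this pair disproves the claim.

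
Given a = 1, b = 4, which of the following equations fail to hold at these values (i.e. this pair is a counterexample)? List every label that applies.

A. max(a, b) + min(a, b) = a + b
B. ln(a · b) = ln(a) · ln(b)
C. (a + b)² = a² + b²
Evaluating each claim at the given values:
A. LHS = 5, RHS = 5 → holds here (LHS = RHS)
B. LHS = ln(4) ≈ 1.386, RHS = 0 → fails here (LHS ≠ RHS)
C. LHS = 25, RHS = 17 → fails here (LHS ≠ RHS)

Answer: B, C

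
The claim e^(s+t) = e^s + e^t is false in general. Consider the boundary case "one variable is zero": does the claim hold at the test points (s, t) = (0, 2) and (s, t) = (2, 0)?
No, fails at both test points

At (0, 2): LHS = e^2 ≈ 7.389 ≠ RHS = 1 + e^2 ≈ 8.389
At (2, 0): LHS = e^2 ≈ 7.389 ≠ RHS = 1 + e^2 ≈ 8.389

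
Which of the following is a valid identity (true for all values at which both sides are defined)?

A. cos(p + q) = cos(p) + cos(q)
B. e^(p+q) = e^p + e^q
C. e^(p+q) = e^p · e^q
C

A: fails at (1, 3) — LHS = cos(4) ≈ -0.6536, RHS = cos(3) + cos(1) ≈ -0.4497.
B: fails at (5, 5) — LHS = e^10 ≈ 22026.5, RHS = 2·e^5 ≈ 296.8.
C: holds — e.g. at (6, 7), both sides equal e^13 ≈ 442413.4.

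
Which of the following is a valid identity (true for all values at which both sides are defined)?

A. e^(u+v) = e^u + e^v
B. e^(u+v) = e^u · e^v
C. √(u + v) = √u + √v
A: fails at (2, 4) — LHS = e^6 ≈ 403.4, RHS = e^2 + e^4 ≈ 61.99.
B: holds — e.g. at (4, 4), both sides equal e^8 ≈ 2981.
C: fails at (1, 5) — LHS = √(6) ≈ 2.449, RHS = 1 + √(5) ≈ 3.236.

Answer: B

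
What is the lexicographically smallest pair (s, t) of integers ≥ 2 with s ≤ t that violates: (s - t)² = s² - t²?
(s, t) = (2, 3)

Substituting (2, 3) into the claim:
LHS = (2 - 3)² = 1
RHS = 2² - 3² = -5

Since LHS ≠ RHS, this pair disproves the claim, and no lexicographically smaller pair (s ≤ t, integers ≥ 2) does.

For instance (8, 9) is also a counterexample (LHS = 1, RHS = -17), but it's lexicographically larger.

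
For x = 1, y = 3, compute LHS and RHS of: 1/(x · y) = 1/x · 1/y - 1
LHS = 1/(1 · 3) = 1/3
RHS = 1/1 · 1/3 - 1 = -2/3

LHS ≠ RHS, so the equation does not hold here.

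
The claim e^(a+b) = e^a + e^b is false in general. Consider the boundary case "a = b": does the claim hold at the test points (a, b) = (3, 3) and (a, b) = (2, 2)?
At (3, 3): LHS = e^6 ≈ 403.4 ≠ RHS = 2·e^3 ≈ 40.17
At (2, 2): LHS = e^4 ≈ 54.6 ≠ RHS = 2·e^2 ≈ 14.78

Answer: No, fails at both test points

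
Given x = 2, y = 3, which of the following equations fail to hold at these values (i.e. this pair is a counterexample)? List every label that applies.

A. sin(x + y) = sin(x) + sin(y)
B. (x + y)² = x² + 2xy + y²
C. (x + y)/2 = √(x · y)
A, C

Evaluating each claim at the given values:
A. LHS = sin(5) ≈ -0.9589, RHS = sin(3) + sin(2) ≈ 1.05 → fails here (LHS ≠ RHS)
B. LHS = 25, RHS = 25 → holds here (LHS = RHS)
C. LHS = 5/2, RHS = √(6) ≈ 2.449 → fails here (LHS ≠ RHS)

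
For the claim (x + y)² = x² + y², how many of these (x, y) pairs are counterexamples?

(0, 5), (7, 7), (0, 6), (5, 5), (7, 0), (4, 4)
Testing each pair:
(0, 5): LHS = 25, RHS = 25 → satisfies claim
(7, 7): LHS = 196, RHS = 98 → counterexample
(0, 6): LHS = 36, RHS = 36 → satisfies claim
(5, 5): LHS = 100, RHS = 50 → counterexample
(7, 0): LHS = 49, RHS = 49 → satisfies claim
(4, 4): LHS = 64, RHS = 32 → counterexample

That makes 3 counterexamples.

Answer: 3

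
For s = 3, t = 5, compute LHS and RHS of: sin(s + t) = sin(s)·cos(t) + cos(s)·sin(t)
LHS = sin(3 + 5) = sin(8) ≈ 0.9894
RHS = sin(3)·cos(5) + cos(3)·sin(5) = sin(3)·cos(5) + sin(5)·cos(3) ≈ 0.9894

LHS = RHS: the two sides agree.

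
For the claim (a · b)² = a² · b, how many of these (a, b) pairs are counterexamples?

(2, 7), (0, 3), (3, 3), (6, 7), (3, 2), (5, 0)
Testing each pair:
(2, 7): LHS = 196, RHS = 28 → counterexample
(0, 3): LHS = 0, RHS = 0 → satisfies claim
(3, 3): LHS = 81, RHS = 27 → counterexample
(6, 7): LHS = 1764, RHS = 252 → counterexample
(3, 2): LHS = 36, RHS = 18 → counterexample
(5, 0): LHS = 0, RHS = 0 → satisfies claim

That makes 4 counterexamples.

Answer: 4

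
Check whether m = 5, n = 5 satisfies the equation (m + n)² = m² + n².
Substituting m = 5, n = 5:

LHS = (5 + 5)² = 100
RHS = 5² + 5² = 50

LHS ≠ RHS, so the equation does not hold at this point.

Answer: Fails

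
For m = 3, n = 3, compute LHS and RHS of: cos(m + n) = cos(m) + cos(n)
LHS = cos(3 + 3) = cos(6) ≈ 0.9602
RHS = cos(3) + cos(3) = 2·cos(3) ≈ -1.98

LHS ≠ RHS (they differ by about 2.94), so the equation does not hold here.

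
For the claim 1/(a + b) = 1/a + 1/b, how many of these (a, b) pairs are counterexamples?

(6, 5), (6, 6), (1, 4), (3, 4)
4

Testing each pair:
(6, 5): LHS = 1/11, RHS = 11/30 → counterexample
(6, 6): LHS = 1/12, RHS = 1/3 → counterexample
(1, 4): LHS = 1/5, RHS = 5/4 → counterexample
(3, 4): LHS = 1/7, RHS = 7/12 → counterexample

That makes 4 counterexamples.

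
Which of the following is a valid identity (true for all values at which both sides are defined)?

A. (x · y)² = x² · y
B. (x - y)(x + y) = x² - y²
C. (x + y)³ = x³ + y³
B

A: fails at (3, 4) — LHS = 144, RHS = 36.
B: holds — e.g. at (3, 5), both sides equal -16.
C: fails at (4, 4) — LHS = 512, RHS = 128.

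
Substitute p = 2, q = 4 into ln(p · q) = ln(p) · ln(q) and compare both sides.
LHS = ln(2 · 4) = ln(8) ≈ 2.079
RHS = ln(2) · ln(4) ≈ 0.9609

LHS ≠ RHS (they differ by about 1.119), so the equation does not hold here.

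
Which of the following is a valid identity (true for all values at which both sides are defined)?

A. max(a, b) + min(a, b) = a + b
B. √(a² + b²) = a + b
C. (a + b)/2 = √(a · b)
A

A: holds — e.g. at (1, 2), both sides equal 3.
B: fails at (2, 4) — LHS = 2·√(5) ≈ 4.472, RHS = 6.
C: fails at (1, 3) — LHS = 2, RHS = √(3) ≈ 1.732.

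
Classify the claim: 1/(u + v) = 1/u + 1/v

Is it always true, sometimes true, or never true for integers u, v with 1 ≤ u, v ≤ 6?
Never true

The claim fails for every pair in the range. For instance at (u, v) = (1, 4): LHS = 1/5, RHS = 5/4.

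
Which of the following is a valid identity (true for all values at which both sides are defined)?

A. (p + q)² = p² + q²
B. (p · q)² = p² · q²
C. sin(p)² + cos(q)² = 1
B

A: fails at (6, 7) — LHS = 169, RHS = 85.
B: holds — e.g. at (6, 7), both sides equal 1764.
C: fails at (3, 7) — LHS = sin(3)² + cos(7)² ≈ 0.5883, RHS = 1.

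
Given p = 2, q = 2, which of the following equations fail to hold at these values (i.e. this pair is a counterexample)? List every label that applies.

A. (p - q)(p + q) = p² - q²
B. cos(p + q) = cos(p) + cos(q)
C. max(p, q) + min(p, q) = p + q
B

Evaluating each claim at the given values:
A. LHS = 0, RHS = 0 → holds here (LHS = RHS)
B. LHS = cos(4) ≈ -0.6536, RHS = 2·cos(2) ≈ -0.8323 → fails here (LHS ≠ RHS)
C. LHS = 4, RHS = 4 → holds here (LHS = RHS)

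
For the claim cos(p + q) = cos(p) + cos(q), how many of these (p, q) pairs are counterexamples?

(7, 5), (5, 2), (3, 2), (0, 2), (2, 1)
5

Testing each pair:
(7, 5): LHS = cos(12) ≈ 0.8439, RHS = cos(5) + cos(7) ≈ 1.038 → counterexample
(5, 2): LHS = cos(7) ≈ 0.7539, RHS = cos(2) + cos(5) ≈ -0.1325 → counterexample
(3, 2): LHS = cos(5) ≈ 0.2837, RHS = cos(3) + cos(2) ≈ -1.406 → counterexample
(0, 2): LHS = cos(2) ≈ -0.4161, RHS = cos(2) + 1 ≈ 0.5839 → counterexample
(2, 1): LHS = cos(3) ≈ -0.99, RHS = cos(2) + cos(1) ≈ 0.1242 → counterexample

That makes 5 counterexamples.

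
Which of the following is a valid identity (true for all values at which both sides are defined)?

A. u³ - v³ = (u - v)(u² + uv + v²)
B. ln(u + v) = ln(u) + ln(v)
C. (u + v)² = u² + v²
A

A: holds — e.g. at (2, 3), both sides equal -19.
B: fails at (3, 5) — LHS = ln(8) ≈ 2.079, RHS = ln(3) + ln(5) ≈ 2.708.
C: fails at (4, 6) — LHS = 100, RHS = 52.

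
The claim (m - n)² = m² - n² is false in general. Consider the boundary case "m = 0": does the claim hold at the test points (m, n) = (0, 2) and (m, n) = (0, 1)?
At (0, 2): LHS = 4 ≠ RHS = -4
At (0, 1): LHS = 1 ≠ RHS = -1

Answer: No, fails at both test points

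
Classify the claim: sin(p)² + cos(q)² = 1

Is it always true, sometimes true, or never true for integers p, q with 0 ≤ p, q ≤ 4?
Sometimes true

It holds at (p, q) = (4, 4) (both sides equal 1), but fails at (p, q) = (3, 2) (LHS = sin(3)² + cos(2)² ≈ 0.1931, RHS = 1).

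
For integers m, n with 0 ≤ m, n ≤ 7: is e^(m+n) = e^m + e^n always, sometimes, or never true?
The claim fails for every pair in the range. For instance at (m, n) = (0, 5): LHS = e^5 ≈ 148.4, RHS = 1 + e^5 ≈ 149.4.

Answer: Never true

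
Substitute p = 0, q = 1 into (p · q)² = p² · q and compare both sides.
LHS = (0 · 1)² = 0
RHS = 0² · 1 = 0

LHS = RHS: the two sides agree.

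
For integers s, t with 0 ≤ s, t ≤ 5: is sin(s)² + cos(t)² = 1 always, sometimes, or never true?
Sometimes true

It holds at (s, t) = (2, 2) (both sides equal 1), but fails at (s, t) = (0, 2) (LHS = cos(2)² ≈ 0.1732, RHS = 1).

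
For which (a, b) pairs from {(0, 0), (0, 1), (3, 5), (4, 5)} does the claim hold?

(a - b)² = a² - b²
Testing each pair:
(0, 0): LHS = 0, RHS = 0 → holds
(0, 1): LHS = 1, RHS = -1 → fails
(3, 5): LHS = 4, RHS = -16 → fails
(4, 5): LHS = 1, RHS = -9 → fails

1 of 4 pairs satisfies the claim.

Answer: (0, 0)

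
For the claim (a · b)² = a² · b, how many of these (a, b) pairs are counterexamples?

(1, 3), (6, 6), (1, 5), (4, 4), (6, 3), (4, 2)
Testing each pair:
(1, 3): LHS = 9, RHS = 3 → counterexample
(6, 6): LHS = 1296, RHS = 216 → counterexample
(1, 5): LHS = 25, RHS = 5 → counterexample
(4, 4): LHS = 256, RHS = 64 → counterexample
(6, 3): LHS = 324, RHS = 108 → counterexample
(4, 2): LHS = 64, RHS = 32 → counterexample

That makes 6 counterexamples.

Answer: 6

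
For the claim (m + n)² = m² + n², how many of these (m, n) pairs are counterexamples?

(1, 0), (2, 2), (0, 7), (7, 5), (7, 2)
3

Testing each pair:
(1, 0): LHS = 1, RHS = 1 → satisfies claim
(2, 2): LHS = 16, RHS = 8 → counterexample
(0, 7): LHS = 49, RHS = 49 → satisfies claim
(7, 5): LHS = 144, RHS = 74 → counterexample
(7, 2): LHS = 81, RHS = 53 → counterexample

That makes 3 counterexamples.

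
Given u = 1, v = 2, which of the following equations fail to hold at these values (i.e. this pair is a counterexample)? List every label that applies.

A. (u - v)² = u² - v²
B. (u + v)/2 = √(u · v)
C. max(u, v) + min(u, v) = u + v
A, B

Evaluating each claim at the given values:
A. LHS = 1, RHS = -3 → fails here (LHS ≠ RHS)
B. LHS = 3/2, RHS = √(2) ≈ 1.414 → fails here (LHS ≠ RHS)
C. LHS = 3, RHS = 3 → holds here (LHS = RHS)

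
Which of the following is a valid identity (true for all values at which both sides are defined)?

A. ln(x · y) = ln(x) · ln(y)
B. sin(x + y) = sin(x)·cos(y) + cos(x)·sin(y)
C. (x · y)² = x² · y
B

A: fails at (2, 5) — LHS = ln(10) ≈ 2.303, RHS = ln(2)·ln(5) ≈ 1.116.
B: holds — e.g. at (3, 5), both sides equal sin(8) ≈ 0.9894.
C: fails at (3, 5) — LHS = 225, RHS = 45.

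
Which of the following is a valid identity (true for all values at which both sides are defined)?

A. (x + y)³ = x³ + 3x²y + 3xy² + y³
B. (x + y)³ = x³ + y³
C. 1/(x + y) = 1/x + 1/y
A

A: holds — e.g. at (2, 5), both sides equal 343.
B: fails at (2, 5) — LHS = 343, RHS = 133.
C: fails at (3, 7) — LHS = 1/10, RHS = 10/21.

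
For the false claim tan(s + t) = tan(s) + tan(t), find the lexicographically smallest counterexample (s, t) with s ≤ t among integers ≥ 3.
(s, t) = (3, 3)

Substituting (3, 3) into the claim:
LHS = tan(3 + 3) = tan(6) ≈ -0.291
RHS = tan(3) + tan(3) = 2·tan(3) ≈ -0.2851

Since LHS ≠ RHS, this pair disproves the claim, and no lexicographically smaller pair (s ≤ t, integers ≥ 3) does.

For instance (3, 10) is also a counterexample (LHS = tan(13) ≈ 0.463, RHS = tan(3) + tan(10) ≈ 0.5058), but it's lexicographically larger.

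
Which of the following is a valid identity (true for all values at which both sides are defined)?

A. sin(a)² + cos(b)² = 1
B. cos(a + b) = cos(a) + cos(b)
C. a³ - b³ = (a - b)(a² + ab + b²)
A: fails at (2, 7) — LHS = cos(7)² + sin(2)² ≈ 1.395, RHS = 1.
B: fails at (1, 5) — LHS = cos(6) ≈ 0.9602, RHS = cos(5) + cos(1) ≈ 0.824.
C: holds — e.g. at (5, 5), both sides equal 0.

Answer: C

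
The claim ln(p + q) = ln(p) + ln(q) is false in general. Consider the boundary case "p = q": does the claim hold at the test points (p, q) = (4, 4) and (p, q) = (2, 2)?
At (4, 4): LHS = ln(8) ≈ 2.079 ≠ RHS = 2·ln(4) ≈ 2.773
At (2, 2): LHS = ln(4) ≈ 1.386, RHS = 2·ln(2) ≈ 1.386 → equal

Answer: Only at (2, 2)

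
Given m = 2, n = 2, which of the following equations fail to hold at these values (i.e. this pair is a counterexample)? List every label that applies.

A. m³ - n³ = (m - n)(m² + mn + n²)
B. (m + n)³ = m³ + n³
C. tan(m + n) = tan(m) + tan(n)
Evaluating each claim at the given values:
A. LHS = 0, RHS = 0 → holds here (LHS = RHS)
B. LHS = 64, RHS = 16 → fails here (LHS ≠ RHS)
C. LHS = tan(4) ≈ 1.158, RHS = 2·tan(2) ≈ -4.37 → fails here (LHS ≠ RHS)

Answer: B, C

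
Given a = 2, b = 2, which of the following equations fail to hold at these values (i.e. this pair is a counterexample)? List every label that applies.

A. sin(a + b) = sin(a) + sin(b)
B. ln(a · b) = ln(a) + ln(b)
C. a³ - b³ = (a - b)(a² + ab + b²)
Evaluating each claim at the given values:
A. LHS = sin(4) ≈ -0.7568, RHS = 2·sin(2) ≈ 1.819 → fails here (LHS ≠ RHS)
B. LHS = ln(4) ≈ 1.386, RHS = 2·ln(2) ≈ 1.386 → holds here (LHS = RHS)
C. LHS = 0, RHS = 0 → holds here (LHS = RHS)

Answer: A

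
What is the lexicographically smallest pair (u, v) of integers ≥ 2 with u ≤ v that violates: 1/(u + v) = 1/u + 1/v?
Substituting (2, 2) into the claim:
LHS = 1/(2 + 2) = 1/4
RHS = 1/2 + 1/2 = 1

Since LHS ≠ RHS, this pair disproves the claim, and no lexicographically smaller pair (u ≤ v, integers ≥ 2) does.

For instance (7, 9) is also a counterexample (LHS = 1/16, RHS = 16/63), but it's lexicographically larger.

Answer: (u, v) = (2, 2)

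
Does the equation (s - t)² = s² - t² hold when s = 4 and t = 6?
Substituting s = 4, t = 6:

LHS = (4 - 6)² = 4
RHS = 4² - 6² = -20

LHS ≠ RHS, so the equation does not hold at this point.

Answer: Fails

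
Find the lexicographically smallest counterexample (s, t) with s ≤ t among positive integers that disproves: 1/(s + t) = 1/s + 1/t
(s, t) = (1, 1)

Substituting (1, 1) into the claim:
LHS = 1/(1 + 1) = 1/2
RHS = 1/1 + 1/1 = 2

Since LHS ≠ RHS, this pair disproves the claim, and no lexicographically smaller pair (s ≤ t, positive integers) does.

For instance (7, 7) is also a counterexample (LHS = 1/14, RHS = 2/7), but it's lexicographically larger.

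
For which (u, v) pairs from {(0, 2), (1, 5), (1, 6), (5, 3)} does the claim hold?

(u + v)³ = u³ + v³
Testing each pair:
(0, 2): LHS = 8, RHS = 8 → holds
(1, 5): LHS = 216, RHS = 126 → fails
(1, 6): LHS = 343, RHS = 217 → fails
(5, 3): LHS = 512, RHS = 152 → fails

1 of 4 pairs satisfies the claim.

Answer: (0, 2)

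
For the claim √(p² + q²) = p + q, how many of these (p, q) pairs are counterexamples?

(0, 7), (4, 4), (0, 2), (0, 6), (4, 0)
Testing each pair:
(0, 7): LHS = 7, RHS = 7 → satisfies claim
(4, 4): LHS = 4·√(2) ≈ 5.657, RHS = 8 → counterexample
(0, 2): LHS = 2, RHS = 2 → satisfies claim
(0, 6): LHS = 6, RHS = 6 → satisfies claim
(4, 0): LHS = 4, RHS = 4 → satisfies claim

That makes 1 counterexample.

Answer: 1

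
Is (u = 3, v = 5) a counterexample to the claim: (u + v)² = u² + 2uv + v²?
No

Substituting u = 3, v = 5:
LHS = (3 + 5)² = 64
RHS = 3² + 2·3·5 + 5² = 64

The sides agree, so this pair does not disprove the claim.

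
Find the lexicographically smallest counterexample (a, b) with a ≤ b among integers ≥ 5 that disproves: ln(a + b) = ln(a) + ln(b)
(a, b) = (5, 5)

Substituting (5, 5) into the claim:
LHS = ln(5 + 5) = ln(10) ≈ 2.303
RHS = ln(5) + ln(5) = 2·ln(5) ≈ 3.219

Since LHS ≠ RHS, this pair disproves the claim, and no lexicographically smaller pair (a ≤ b, integers ≥ 5) does.

For instance (7, 10) is also a counterexample (LHS = ln(17) ≈ 2.833, RHS = ln(7) + ln(10) ≈ 4.248), but it's lexicographically larger.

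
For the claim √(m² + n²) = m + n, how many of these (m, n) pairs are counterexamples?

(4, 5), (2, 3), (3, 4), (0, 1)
Testing each pair:
(4, 5): LHS = √(41) ≈ 6.403, RHS = 9 → counterexample
(2, 3): LHS = √(13) ≈ 3.606, RHS = 5 → counterexample
(3, 4): LHS = 5, RHS = 7 → counterexample
(0, 1): LHS = 1, RHS = 1 → satisfies claim

That makes 3 counterexamples.

Answer: 3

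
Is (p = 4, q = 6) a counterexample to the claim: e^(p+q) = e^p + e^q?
Substituting p = 4, q = 6:
LHS = e^(4+6) = e^10 ≈ 22026.5
RHS = e^4 + e^6 ≈ 458

Since LHS ≠ RHS, this pair disproves the claim.

Answer: Yes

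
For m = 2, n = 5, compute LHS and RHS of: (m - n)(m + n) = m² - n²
LHS = (2 - 5)(2 + 5) = -21
RHS = 2² - 5² = -21

LHS = RHS: the two sides agree.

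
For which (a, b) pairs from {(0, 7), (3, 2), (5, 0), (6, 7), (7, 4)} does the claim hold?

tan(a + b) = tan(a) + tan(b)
(0, 7), (5, 0)

Testing each pair:
(0, 7): LHS = tan(7) ≈ 0.8714, RHS = tan(7) ≈ 0.8714 → holds
(3, 2): LHS = tan(5) ≈ -3.381, RHS = tan(2) + tan(3) ≈ -2.328 → fails
(5, 0): LHS = tan(5) ≈ -3.381, RHS = tan(5) ≈ -3.381 → holds
(6, 7): LHS = tan(13) ≈ 0.463, RHS = tan(6) + tan(7) ≈ 0.5804 → fails
(7, 4): LHS = tan(11) ≈ -226, RHS = tan(7) + tan(4) ≈ 2.029 → fails

2 of 5 pairs satisfy the claim.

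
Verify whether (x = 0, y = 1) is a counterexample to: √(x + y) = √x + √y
Substituting x = 0, y = 1:
LHS = √(0 + 1) = 1
RHS = √0 + √1 = 1

The sides agree, so this pair does not disprove the claim.

Answer: No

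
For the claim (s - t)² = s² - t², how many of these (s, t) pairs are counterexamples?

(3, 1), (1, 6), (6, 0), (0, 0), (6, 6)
Testing each pair:
(3, 1): LHS = 4, RHS = 8 → counterexample
(1, 6): LHS = 25, RHS = -35 → counterexample
(6, 0): LHS = 36, RHS = 36 → satisfies claim
(0, 0): LHS = 0, RHS = 0 → satisfies claim
(6, 6): LHS = 0, RHS = 0 → satisfies claim

That makes 2 counterexamples.

Answer: 2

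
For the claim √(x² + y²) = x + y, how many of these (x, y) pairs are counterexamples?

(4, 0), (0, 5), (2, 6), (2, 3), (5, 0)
Testing each pair:
(4, 0): LHS = 4, RHS = 4 → satisfies claim
(0, 5): LHS = 5, RHS = 5 → satisfies claim
(2, 6): LHS = 2·√(10) ≈ 6.325, RHS = 8 → counterexample
(2, 3): LHS = √(13) ≈ 3.606, RHS = 5 → counterexample
(5, 0): LHS = 5, RHS = 5 → satisfies claim

That makes 2 counterexamples.

Answer: 2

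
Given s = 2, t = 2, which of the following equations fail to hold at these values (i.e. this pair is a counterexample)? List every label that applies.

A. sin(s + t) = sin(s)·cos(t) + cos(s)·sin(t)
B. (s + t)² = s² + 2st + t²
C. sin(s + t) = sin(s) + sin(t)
C

Evaluating each claim at the given values:
A. LHS = sin(4) ≈ -0.7568, RHS = 2·sin(2)·cos(2) ≈ -0.7568 → holds here (LHS = RHS)
B. LHS = 16, RHS = 16 → holds here (LHS = RHS)
C. LHS = sin(4) ≈ -0.7568, RHS = 2·sin(2) ≈ 1.819 → fails here (LHS ≠ RHS)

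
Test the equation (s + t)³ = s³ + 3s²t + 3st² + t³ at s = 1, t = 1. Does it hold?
Substituting s = 1, t = 1:

LHS = (1 + 1)³ = 8
RHS = 1³ + 3·1²·1 + 3·1·1² + 1³ = 8

LHS = RHS, so the equation holds at this point.

Answer: Holds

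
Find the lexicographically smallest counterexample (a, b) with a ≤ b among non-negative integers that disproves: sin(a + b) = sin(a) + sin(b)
(a, b) = (1, 1)

At (0, 6): both sides equal sin(6) ≈ -0.2794, so it holds there.
At (0, 7): both sides equal sin(7) ≈ 0.657, so it holds there.

Substituting (1, 1) into the claim:
LHS = sin(1 + 1) = sin(2) ≈ 0.9093
RHS = sin(1) + sin(1) = 2·sin(1) ≈ 1.683

Since LHS ≠ RHS, this pair disproves the claim, and no lexicographically smaller pair (a ≤ b, non-negative integers) does.

For instance (1, 3) is also a counterexample (LHS = sin(4) ≈ -0.7568, RHS = sin(3) + sin(1) ≈ 0.9826), but it's lexicographically larger.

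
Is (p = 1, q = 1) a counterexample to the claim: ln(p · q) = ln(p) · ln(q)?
Substituting p = 1, q = 1:
LHS = ln(1 · 1) = 0
RHS = ln(1) · ln(1) = 0

The sides agree, so this pair does not disprove the claim.

Answer: No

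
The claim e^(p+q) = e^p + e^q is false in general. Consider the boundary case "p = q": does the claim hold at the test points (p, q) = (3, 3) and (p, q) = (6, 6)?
No, fails at both test points

At (3, 3): LHS = e^6 ≈ 403.4 ≠ RHS = 2·e^3 ≈ 40.17
At (6, 6): LHS = e^12 ≈ 162754.8 ≠ RHS = 2·e^6 ≈ 806.9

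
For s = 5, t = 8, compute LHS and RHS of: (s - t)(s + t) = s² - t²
LHS = (5 - 8)(5 + 8) = -39
RHS = 5² - 8² = -39

LHS = RHS: the two sides agree.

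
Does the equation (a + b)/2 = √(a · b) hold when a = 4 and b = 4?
Substituting a = 4, b = 4:

LHS = (4 + 4)/2 = 4
RHS = √(4 · 4) = 4

LHS = RHS, so the equation holds at this point.

Answer: Holds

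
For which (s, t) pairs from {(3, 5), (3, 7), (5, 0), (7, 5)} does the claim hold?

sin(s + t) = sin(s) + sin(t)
Testing each pair:
(3, 5): LHS = sin(8) ≈ 0.9894, RHS = sin(5) + sin(3) ≈ -0.8178 → fails
(3, 7): LHS = sin(10) ≈ -0.544, RHS = sin(3) + sin(7) ≈ 0.7981 → fails
(5, 0): LHS = sin(5) ≈ -0.9589, RHS = sin(5) ≈ -0.9589 → holds
(7, 5): LHS = sin(12) ≈ -0.5366, RHS = sin(5) + sin(7) ≈ -0.3019 → fails

1 of 4 pairs satisfies the claim.

Answer: (5, 0)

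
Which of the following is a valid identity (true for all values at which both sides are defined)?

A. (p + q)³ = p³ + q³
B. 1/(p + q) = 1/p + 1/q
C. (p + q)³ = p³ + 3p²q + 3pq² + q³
C

A: fails at (1, 2) — LHS = 27, RHS = 9.
B: fails at (2, 4) — LHS = 1/6, RHS = 3/4.
C: holds — e.g. at (4, 5), both sides equal 729.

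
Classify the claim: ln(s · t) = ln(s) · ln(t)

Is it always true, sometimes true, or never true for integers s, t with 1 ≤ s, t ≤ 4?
Sometimes true

It holds at (s, t) = (1, 1) (both sides equal 0), but fails at (s, t) = (4, 3) (LHS = ln(12) ≈ 2.485, RHS = ln(3)·ln(4) ≈ 1.523).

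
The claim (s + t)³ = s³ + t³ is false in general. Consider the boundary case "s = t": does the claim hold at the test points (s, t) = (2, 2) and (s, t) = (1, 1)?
At (2, 2): LHS = 64 ≠ RHS = 16
At (1, 1): LHS = 8 ≠ RHS = 2

Answer: No, fails at both test points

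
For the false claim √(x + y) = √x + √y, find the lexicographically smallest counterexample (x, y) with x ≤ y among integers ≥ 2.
Substituting (2, 2) into the claim:
LHS = √(2 + 2) = 2
RHS = √2 + √2 = 2·√(2) ≈ 2.828

Since LHS ≠ RHS, this pair disproves the claim, and no lexicographically smaller pair (x ≤ y, integers ≥ 2) does.

For instance (6, 6) is also a counterexample (LHS = 2·√(3) ≈ 3.464, RHS = 2·√(6) ≈ 4.899), but it's lexicographically larger.

Answer: (x, y) = (2, 2)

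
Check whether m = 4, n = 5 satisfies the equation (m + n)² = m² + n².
Fails

Substituting m = 4, n = 5:

LHS = (4 + 5)² = 81
RHS = 4² + 5² = 41

LHS ≠ RHS, so the equation does not hold at this point.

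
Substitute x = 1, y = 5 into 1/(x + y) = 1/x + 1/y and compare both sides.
LHS = 1/(1 + 5) = 1/6
RHS = 1/1 + 1/5 = 6/5

LHS ≠ RHS, so the equation does not hold here.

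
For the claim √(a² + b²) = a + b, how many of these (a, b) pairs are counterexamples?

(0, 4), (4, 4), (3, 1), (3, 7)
3

Testing each pair:
(0, 4): LHS = 4, RHS = 4 → satisfies claim
(4, 4): LHS = 4·√(2) ≈ 5.657, RHS = 8 → counterexample
(3, 1): LHS = √(10) ≈ 3.162, RHS = 4 → counterexample
(3, 7): LHS = √(58) ≈ 7.616, RHS = 10 → counterexample

That makes 3 counterexamples.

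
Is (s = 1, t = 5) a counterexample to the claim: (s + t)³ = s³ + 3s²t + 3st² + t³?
No

Substituting s = 1, t = 5:
LHS = (1 + 5)³ = 216
RHS = 1³ + 3·1²·5 + 3·1·5² + 5³ = 216

The sides agree, so this pair does not disprove the claim.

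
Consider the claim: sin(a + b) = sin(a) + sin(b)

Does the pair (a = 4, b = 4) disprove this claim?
Yes

Substituting a = 4, b = 4:
LHS = sin(4 + 4) = sin(8) ≈ 0.9894
RHS = sin(4) + sin(4) = 2·sin(4) ≈ -1.514

Since LHS ≠ RHS, this pair disproves the claim.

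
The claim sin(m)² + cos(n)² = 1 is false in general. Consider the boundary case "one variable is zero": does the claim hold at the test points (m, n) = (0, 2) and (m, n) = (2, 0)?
At (0, 2): LHS = cos(2)² ≈ 0.1732 ≠ RHS = 1
At (2, 0): LHS = sin(2)² + 1 ≈ 1.827 ≠ RHS = 1

Answer: No, fails at both test points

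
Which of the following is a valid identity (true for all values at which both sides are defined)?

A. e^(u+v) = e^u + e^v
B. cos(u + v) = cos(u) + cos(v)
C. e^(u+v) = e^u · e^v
A: fails at (5, 8) — LHS = e^13 ≈ 442413.4, RHS = e^5 + e^8 ≈ 3129.
B: fails at (5, 5) — LHS = cos(10) ≈ -0.8391, RHS = 2·cos(5) ≈ 0.5673.
C: holds — e.g. at (2, 2), both sides equal e^4 ≈ 54.6.

Answer: C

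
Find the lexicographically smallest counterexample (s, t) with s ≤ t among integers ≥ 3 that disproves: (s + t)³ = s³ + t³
Substituting (3, 3) into the claim:
LHS = (3 + 3)³ = 216
RHS = 3³ + 3³ = 54

Since LHS ≠ RHS, this pair disproves the claim, and no lexicographically smaller pair (s ≤ t, integers ≥ 3) does.

For instance (3, 9) is also a counterexample (LHS = 1728, RHS = 756), but it's lexicographically larger.

Answer: (s, t) = (3, 3)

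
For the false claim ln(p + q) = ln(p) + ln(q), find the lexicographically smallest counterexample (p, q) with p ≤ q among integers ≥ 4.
Substituting (4, 4) into the claim:
LHS = ln(4 + 4) = ln(8) ≈ 2.079
RHS = ln(4) + ln(4) = 2·ln(4) ≈ 2.773

Since LHS ≠ RHS, this pair disproves the claim, and no lexicographically smaller pair (p ≤ q, integers ≥ 4) does.

For instance (8, 11) is also a counterexample (LHS = ln(19) ≈ 2.944, RHS = ln(8) + ln(11) ≈ 4.477), but it's lexicographically larger.

Answer: (p, q) = (4, 4)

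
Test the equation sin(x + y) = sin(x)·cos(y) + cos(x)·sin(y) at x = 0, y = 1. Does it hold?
Substituting x = 0, y = 1:

LHS = sin(0 + 1) = sin(1) ≈ 0.8415
RHS = sin(0)·cos(1) + cos(0)·sin(1) = sin(1) ≈ 0.8415

LHS = RHS, so the equation holds at this point.

Answer: Holds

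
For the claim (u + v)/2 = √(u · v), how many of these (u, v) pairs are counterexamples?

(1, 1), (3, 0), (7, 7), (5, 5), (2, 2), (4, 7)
2

Testing each pair:
(1, 1): LHS = 1, RHS = 1 → satisfies claim
(3, 0): LHS = 3/2, RHS = 0 → counterexample
(7, 7): LHS = 7, RHS = 7 → satisfies claim
(5, 5): LHS = 5, RHS = 5 → satisfies claim
(2, 2): LHS = 2, RHS = 2 → satisfies claim
(4, 7): LHS = 11/2, RHS = 2·√(7) ≈ 5.292 → counterexample

That makes 2 counterexamples.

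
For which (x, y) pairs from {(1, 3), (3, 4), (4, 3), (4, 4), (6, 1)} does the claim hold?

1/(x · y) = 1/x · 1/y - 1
None

Testing each pair:
(1, 3): LHS = 1/3, RHS = -2/3 → fails
(3, 4): LHS = 1/12, RHS = -11/12 → fails
(4, 3): LHS = 1/12, RHS = -11/12 → fails
(4, 4): LHS = 1/16, RHS = -15/16 → fails
(6, 1): LHS = 1/6, RHS = -5/6 → fails

No pair satisfies the claim.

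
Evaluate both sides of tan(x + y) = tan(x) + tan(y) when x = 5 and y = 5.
LHS = tan(5 + 5) = tan(10) ≈ 0.6484
RHS = tan(5) + tan(5) = 2·tan(5) ≈ -6.761

LHS ≠ RHS (they differ by about 7.409), so the equation does not hold here.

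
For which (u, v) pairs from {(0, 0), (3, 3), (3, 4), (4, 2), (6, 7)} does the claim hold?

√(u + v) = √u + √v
(0, 0)

Testing each pair:
(0, 0): LHS = 0, RHS = 0 → holds
(3, 3): LHS = √(6) ≈ 2.449, RHS = 2·√(3) ≈ 3.464 → fails
(3, 4): LHS = √(7) ≈ 2.646, RHS = √(3) + 2 ≈ 3.732 → fails
(4, 2): LHS = √(6) ≈ 2.449, RHS = √(2) + 2 ≈ 3.414 → fails
(6, 7): LHS = √(13) ≈ 3.606, RHS = √(6) + √(7) ≈ 5.095 → fails

1 of 5 pairs satisfies the claim.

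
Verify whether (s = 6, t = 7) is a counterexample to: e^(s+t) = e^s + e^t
Yes

Substituting s = 6, t = 7:
LHS = e^(6+7) = e^13 ≈ 442413.4
RHS = e^6 + e^7 ≈ 1500

Since LHS ≠ RHS, this pair disproves the claim.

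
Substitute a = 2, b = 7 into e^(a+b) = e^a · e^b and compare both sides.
LHS = e^(2+7) = e^9 ≈ 8103
RHS = e^2 · e^7 = e^9 ≈ 8103

LHS = RHS: the two sides agree.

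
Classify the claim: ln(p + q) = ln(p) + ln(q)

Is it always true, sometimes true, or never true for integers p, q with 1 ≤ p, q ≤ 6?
It holds at (p, q) = (2, 2) (both sides equal ln(4) ≈ 1.386), but fails at (p, q) = (4, 4) (LHS = ln(8) ≈ 2.079, RHS = 2·ln(4) ≈ 2.773).

Answer: Sometimes true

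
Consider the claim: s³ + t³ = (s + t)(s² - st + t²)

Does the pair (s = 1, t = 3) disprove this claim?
No

Substituting s = 1, t = 3:
LHS = 1³ + 3³ = 28
RHS = (1 + 3)(1² - 1·3 + 3²) = 28

The sides agree, so this pair does not disprove the claim.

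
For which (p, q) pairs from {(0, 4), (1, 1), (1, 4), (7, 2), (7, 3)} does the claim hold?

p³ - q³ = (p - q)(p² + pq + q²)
Testing each pair:
(0, 4): LHS = -64, RHS = -64 → holds
(1, 1): LHS = 0, RHS = 0 → holds
(1, 4): LHS = -63, RHS = -63 → holds
(7, 2): LHS = 335, RHS = 335 → holds
(7, 3): LHS = 316, RHS = 316 → holds

Every pair satisfies the claim.

Answer: All pairs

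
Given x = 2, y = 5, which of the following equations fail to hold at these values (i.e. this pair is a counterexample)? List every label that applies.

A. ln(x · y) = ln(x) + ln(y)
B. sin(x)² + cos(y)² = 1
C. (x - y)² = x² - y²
B, C

Evaluating each claim at the given values:
A. LHS = ln(10) ≈ 2.303, RHS = ln(2) + ln(5) ≈ 2.303 → holds here (LHS = RHS)
B. LHS = cos(5)² + sin(2)² ≈ 0.9073, RHS = 1 → fails here (LHS ≠ RHS)
C. LHS = 9, RHS = -21 → fails here (LHS ≠ RHS)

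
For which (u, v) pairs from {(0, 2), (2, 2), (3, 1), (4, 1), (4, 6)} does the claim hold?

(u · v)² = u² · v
(0, 2), (3, 1), (4, 1)

Testing each pair:
(0, 2): LHS = 0, RHS = 0 → holds
(2, 2): LHS = 16, RHS = 8 → fails
(3, 1): LHS = 9, RHS = 9 → holds
(4, 1): LHS = 16, RHS = 16 → holds
(4, 6): LHS = 576, RHS = 96 → fails

3 of 5 pairs satisfy the claim.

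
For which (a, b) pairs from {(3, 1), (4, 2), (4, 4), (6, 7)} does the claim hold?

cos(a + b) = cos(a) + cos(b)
None

Testing each pair:
(3, 1): LHS = cos(4) ≈ -0.6536, RHS = cos(3) + cos(1) ≈ -0.4497 → fails
(4, 2): LHS = cos(6) ≈ 0.9602, RHS = cos(4) + cos(2) ≈ -1.07 → fails
(4, 4): LHS = cos(8) ≈ -0.1455, RHS = 2·cos(4) ≈ -1.307 → fails
(6, 7): LHS = cos(13) ≈ 0.9074, RHS = cos(7) + cos(6) ≈ 1.714 → fails

No pair satisfies the claim.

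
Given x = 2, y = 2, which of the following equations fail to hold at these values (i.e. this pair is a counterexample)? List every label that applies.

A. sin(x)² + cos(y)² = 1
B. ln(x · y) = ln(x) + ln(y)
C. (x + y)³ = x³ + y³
Evaluating each claim at the given values:
A. LHS = cos(2)² + sin(2)² = 1, RHS = 1 → holds here (LHS = RHS)
B. LHS = ln(4) ≈ 1.386, RHS = 2·ln(2) ≈ 1.386 → holds here (LHS = RHS)
C. LHS = 64, RHS = 16 → fails here (LHS ≠ RHS)

Answer: C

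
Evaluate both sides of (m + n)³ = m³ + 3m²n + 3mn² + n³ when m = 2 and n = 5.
LHS = (2 + 5)³ = 343
RHS = 2³ + 3·2²·5 + 3·2·5² + 5³ = 343

LHS = RHS: the two sides agree.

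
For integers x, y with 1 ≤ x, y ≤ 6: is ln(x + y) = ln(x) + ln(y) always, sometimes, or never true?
Sometimes true

It holds at (x, y) = (2, 2) (both sides equal ln(4) ≈ 1.386), but fails at (x, y) = (5, 1) (LHS = ln(6) ≈ 1.792, RHS = ln(5) ≈ 1.609).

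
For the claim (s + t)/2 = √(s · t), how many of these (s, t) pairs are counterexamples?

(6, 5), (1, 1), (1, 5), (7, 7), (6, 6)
Testing each pair:
(6, 5): LHS = 11/2, RHS = √(30) ≈ 5.477 → counterexample
(1, 1): LHS = 1, RHS = 1 → satisfies claim
(1, 5): LHS = 3, RHS = √(5) ≈ 2.236 → counterexample
(7, 7): LHS = 7, RHS = 7 → satisfies claim
(6, 6): LHS = 6, RHS = 6 → satisfies claim

That makes 2 counterexamples.

Answer: 2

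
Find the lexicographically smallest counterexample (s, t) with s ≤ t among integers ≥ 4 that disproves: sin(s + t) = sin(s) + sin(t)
(s, t) = (4, 4)

Substituting (4, 4) into the claim:
LHS = sin(4 + 4) = sin(8) ≈ 0.9894
RHS = sin(4) + sin(4) = 2·sin(4) ≈ -1.514

Since LHS ≠ RHS, this pair disproves the claim, and no lexicographically smaller pair (s ≤ t, integers ≥ 4) does.

For instance (9, 9) is also a counterexample (LHS = sin(18) ≈ -0.751, RHS = 2·sin(9) ≈ 0.8242), but it's lexicographically larger.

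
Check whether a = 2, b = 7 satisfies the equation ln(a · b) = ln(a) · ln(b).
Fails

Substituting a = 2, b = 7:

LHS = ln(2 · 7) = ln(14) ≈ 2.639
RHS = ln(2) · ln(7) ≈ 1.349

LHS ≠ RHS, so the equation does not hold at this point.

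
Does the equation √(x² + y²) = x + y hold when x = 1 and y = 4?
Substituting x = 1, y = 4:

LHS = √(1² + 4²) = √(17) ≈ 4.123
RHS = 1 + 4 = 5

LHS ≠ RHS, so the equation does not hold at this point.

Answer: Fails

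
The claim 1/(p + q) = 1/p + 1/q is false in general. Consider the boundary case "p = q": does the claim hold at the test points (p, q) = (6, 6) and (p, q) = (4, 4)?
At (6, 6): LHS = 1/12 ≠ RHS = 1/3
At (4, 4): LHS = 1/8 ≠ RHS = 1/2

Answer: No, fails at both test points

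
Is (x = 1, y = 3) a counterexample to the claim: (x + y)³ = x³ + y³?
Substituting x = 1, y = 3:
LHS = (1 + 3)³ = 64
RHS = 1³ + 3³ = 28

Since LHS ≠ RHS, this pair disproves the claim.

Answer: Yes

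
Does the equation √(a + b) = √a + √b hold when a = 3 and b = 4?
Fails

Substituting a = 3, b = 4:

LHS = √(3 + 4) = √(7) ≈ 2.646
RHS = √3 + √4 = √(3) + 2 ≈ 3.732

LHS ≠ RHS, so the equation does not hold at this point.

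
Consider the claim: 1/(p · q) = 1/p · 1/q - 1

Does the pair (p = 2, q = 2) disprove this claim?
Yes

Substituting p = 2, q = 2:
LHS = 1/(2 · 2) = 1/4
RHS = 1/2 · 1/2 - 1 = -3/4

Since LHS ≠ RHS, this pair disproves the claim.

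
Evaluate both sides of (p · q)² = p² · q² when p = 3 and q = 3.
LHS = (3 · 3)² = 81
RHS = 3² · 3² = 81

LHS = RHS: the two sides agree.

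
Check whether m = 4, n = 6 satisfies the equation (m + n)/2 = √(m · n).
Fails

Substituting m = 4, n = 6:

LHS = (4 + 6)/2 = 5
RHS = √(4 · 6) = 2·√(6) ≈ 4.899

LHS ≠ RHS, so the equation does not hold at this point.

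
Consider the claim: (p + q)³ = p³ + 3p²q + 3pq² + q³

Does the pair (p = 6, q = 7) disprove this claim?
No

Substituting p = 6, q = 7:
LHS = (6 + 7)³ = 2197
RHS = 6³ + 3·6²·7 + 3·6·7² + 7³ = 2197

The sides agree, so this pair does not disprove the claim.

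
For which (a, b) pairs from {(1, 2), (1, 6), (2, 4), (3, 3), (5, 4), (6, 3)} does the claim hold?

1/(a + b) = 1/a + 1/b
None

Testing each pair:
(1, 2): LHS = 1/3, RHS = 3/2 → fails
(1, 6): LHS = 1/7, RHS = 7/6 → fails
(2, 4): LHS = 1/6, RHS = 3/4 → fails
(3, 3): LHS = 1/6, RHS = 2/3 → fails
(5, 4): LHS = 1/9, RHS = 9/20 → fails
(6, 3): LHS = 1/9, RHS = 1/2 → fails

No pair satisfies the claim.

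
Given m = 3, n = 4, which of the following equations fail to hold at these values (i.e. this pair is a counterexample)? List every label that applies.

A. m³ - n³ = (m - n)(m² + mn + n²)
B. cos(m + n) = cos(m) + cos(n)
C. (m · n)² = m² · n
B, C

Evaluating each claim at the given values:
A. LHS = -37, RHS = -37 → holds here (LHS = RHS)
B. LHS = cos(7) ≈ 0.7539, RHS = cos(3) + cos(4) ≈ -1.644 → fails here (LHS ≠ RHS)
C. LHS = 144, RHS = 36 → fails here (LHS ≠ RHS)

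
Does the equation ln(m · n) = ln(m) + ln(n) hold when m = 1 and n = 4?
Substituting m = 1, n = 4:

LHS = ln(1 · 4) = ln(4) ≈ 1.386
RHS = ln(1) + ln(4) = ln(4) ≈ 1.386

LHS = RHS, so the equation holds at this point.

Answer: Holds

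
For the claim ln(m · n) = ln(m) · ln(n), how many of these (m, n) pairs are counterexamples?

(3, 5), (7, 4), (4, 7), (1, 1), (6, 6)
4

Testing each pair:
(3, 5): LHS = ln(15) ≈ 2.708, RHS = ln(3)·ln(5) ≈ 1.768 → counterexample
(7, 4): LHS = ln(28) ≈ 3.332, RHS = ln(4)·ln(7) ≈ 2.698 → counterexample
(4, 7): LHS = ln(28) ≈ 3.332, RHS = ln(4)·ln(7) ≈ 2.698 → counterexample
(1, 1): LHS = 0, RHS = 0 → satisfies claim
(6, 6): LHS = ln(36) ≈ 3.584, RHS = ln(6)² ≈ 3.21 → counterexample

That makes 4 counterexamples.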